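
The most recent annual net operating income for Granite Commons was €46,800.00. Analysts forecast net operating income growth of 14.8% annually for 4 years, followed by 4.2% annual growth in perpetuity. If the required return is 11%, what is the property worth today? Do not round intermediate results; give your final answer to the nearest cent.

D_1 = 53726.40000
D_2 = 61677.90720
D_3 = 70806.23747
D_4 = 81285.56061
Terminal value at year 4: TV = D_4×(1+g_2)/(r−g_2) = 84699.55416/0.068 = 1245581.67877
P_0 = D_1/(1+r)^1 + D_2/(1+r)^2 + D_3/(1+r)^3 + D_4/(1+r)^4 + TV/(1+r)^4
    = 48402.16216 + 50059.17312 + 51772.91058 + 53545.31652 + 820503.23263 = 1024282.79501

€1024282.80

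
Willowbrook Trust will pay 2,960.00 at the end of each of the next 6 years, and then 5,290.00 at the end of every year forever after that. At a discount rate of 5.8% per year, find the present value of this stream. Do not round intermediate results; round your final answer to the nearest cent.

PV of 6-year annuity: 2,960.00 × [1 − (1+0.058)^−6] / 0.058 = 14647.19282
Perpetuity value at year 6: 5,290.00 / 0.058 = 91206.89655
PV of perpetuity: 91206.89655 / (1+0.058)^6 = 65029.98776
Total PV = 14647.19282 + 65029.98776 = 79677.18058

79677.18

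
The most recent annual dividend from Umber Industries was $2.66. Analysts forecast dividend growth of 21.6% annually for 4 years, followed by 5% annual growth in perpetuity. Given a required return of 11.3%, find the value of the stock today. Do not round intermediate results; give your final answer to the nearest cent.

D_1 = 3.23456
D_2 = 3.93322
D_3 = 4.78280
D_4 = 5.81589
Terminal value at year 4: TV = D_4×(1+g_2)/(r−g_2) = 6.10668/0.063 = 96.93144
P_0 = D_1/(1+r)^1 + D_2/(1+r)^2 + D_3/(1+r)^3 + D_4/(1+r)^4 + TV/(1+r)^4
    = 2.90616 + 3.17511 + 3.46894 + 3.78997 + 63.16609 = 76.50627

$76.51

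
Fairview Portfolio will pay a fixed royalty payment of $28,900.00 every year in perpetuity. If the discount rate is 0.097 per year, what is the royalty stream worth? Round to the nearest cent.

$297938.14

Level perpetuity: PV = C / r = $28,900.00 / 0.097 = $297,938.14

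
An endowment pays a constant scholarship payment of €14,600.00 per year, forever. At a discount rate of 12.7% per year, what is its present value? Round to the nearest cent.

€114960.63

Level perpetuity: PV = C / r = €14,600.00 / 0.127 = €114,960.63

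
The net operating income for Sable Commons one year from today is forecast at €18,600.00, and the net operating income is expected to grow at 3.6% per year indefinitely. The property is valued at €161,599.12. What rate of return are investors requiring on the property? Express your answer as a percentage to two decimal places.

P = D₁/(r − g) ⇒ r = D₁/P + g = €18,600.0000/€161,599.12 + 0.036 = 0.115100 + 0.036 = 0.151100

15.11%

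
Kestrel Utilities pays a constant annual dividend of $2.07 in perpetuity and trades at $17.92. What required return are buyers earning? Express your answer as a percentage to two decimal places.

11.55%

P = C/r ⇒ r = C/P = $2.07/$17.92 = 0.115513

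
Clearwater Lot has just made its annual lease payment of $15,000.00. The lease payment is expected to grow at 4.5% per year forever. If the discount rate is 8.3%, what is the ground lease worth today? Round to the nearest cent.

D₁ = D₀ × (1 + g) = $15,000.00 × 1.045 = $15,675.0000
Growing perpetuity: P = D₁ / (r − g) = $15,675.0000 / (0.083 − 0.045) = $412,500.00

$412500.00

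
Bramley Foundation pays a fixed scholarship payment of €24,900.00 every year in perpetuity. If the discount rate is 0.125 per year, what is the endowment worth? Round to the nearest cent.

Level perpetuity: PV = C / r = €24,900.00 / 0.125 = €199,200.00

€199200.00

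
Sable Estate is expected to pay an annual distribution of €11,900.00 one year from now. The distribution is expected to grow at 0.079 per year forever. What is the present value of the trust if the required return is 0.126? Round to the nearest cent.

€253191.49

Growing perpetuity: P = D₁ / (r − g) = €11,900.0000 / (0.126 − 0.079) = €253,191.49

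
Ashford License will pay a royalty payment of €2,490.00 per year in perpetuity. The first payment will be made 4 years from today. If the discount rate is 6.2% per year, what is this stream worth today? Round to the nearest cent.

€33530.04

Value at end of year 3: C / r = €2,490.00 / 0.062 = €40,161.2903
Discount to today: PV = €40,161.2903 / (1 + 0.062)^3 = €40,161.2903 / 1.197770 = €33,530.04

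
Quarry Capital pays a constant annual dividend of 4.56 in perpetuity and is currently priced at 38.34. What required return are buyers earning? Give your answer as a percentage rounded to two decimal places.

11.89%

P = C/r ⇒ r = C/P = 4.56/38.34 = 0.118936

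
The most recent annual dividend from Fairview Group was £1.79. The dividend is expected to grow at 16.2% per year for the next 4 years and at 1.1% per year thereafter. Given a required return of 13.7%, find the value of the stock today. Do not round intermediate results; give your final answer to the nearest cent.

D_1 = 2.07998
D_2 = 2.41694
D_3 = 2.80848
D_4 = 3.26345
Terminal value at year 4: TV = D_4×(1+g_2)/(r−g_2) = 3.29935/0.126 = 26.18534
P_0 = D_1/(1+r)^1 + D_2/(1+r)^2 + D_3/(1+r)^3 + D_4/(1+r)^4 + TV/(1+r)^4
    = 1.82936 + 1.86958 + 1.91069 + 1.95270 + 15.66810 = 23.23043

£23.23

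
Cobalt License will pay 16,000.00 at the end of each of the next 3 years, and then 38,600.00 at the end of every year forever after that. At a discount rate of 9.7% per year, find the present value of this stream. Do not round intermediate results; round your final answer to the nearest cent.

341437.12

PV of 3-year annuity: 16,000.00 × [1 − (1+0.097)^−3] / 0.097 = 40000.72498
Perpetuity value at year 3: 38,600.00 / 0.097 = 397938.14433
PV of perpetuity: 397938.14433 / (1+0.097)^3 = 301436.39531
Total PV = 40000.72498 + 301436.39531 = 341437.12029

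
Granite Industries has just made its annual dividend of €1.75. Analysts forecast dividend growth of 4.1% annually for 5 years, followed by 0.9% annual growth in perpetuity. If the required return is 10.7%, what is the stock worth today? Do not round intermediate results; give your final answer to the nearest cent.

D_1 = 1.82175
D_2 = 1.89644
D_3 = 1.97420
D_4 = 2.05514
D_5 = 2.13940
Terminal value at year 5: TV = D_5×(1+g_2)/(r−g_2) = 2.15865/0.098 = 22.02707
P_0 = D_1/(1+r)^1 + D_2/(1+r)^2 + D_3/(1+r)^3 + D_4/(1+r)^4 + D_5/(1+r)^5 + TV/(1+r)^5
    = 1.64566 + 1.54755 + 1.45528 + 1.36852 + 1.28693 + 13.25009 = 20.55402

€20.55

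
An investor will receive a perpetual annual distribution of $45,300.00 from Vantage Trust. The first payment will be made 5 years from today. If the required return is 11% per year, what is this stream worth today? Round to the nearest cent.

$271277.39

Value at end of year 4: C / r = $45,300.00 / 0.11 = $411,818.1818
Discount to today: PV = $411,818.1818 / (1 + 0.11)^4 = $411,818.1818 / 1.518070 = $271,277.39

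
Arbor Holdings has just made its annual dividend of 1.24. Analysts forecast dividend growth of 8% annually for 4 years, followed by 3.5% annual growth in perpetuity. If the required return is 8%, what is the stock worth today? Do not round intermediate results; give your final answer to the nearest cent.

D_1 = 1.33920
D_2 = 1.44634
D_3 = 1.56204
D_4 = 1.68701
Terminal value at year 4: TV = D_4×(1+g_2)/(r−g_2) = 1.74605/0.045 = 38.80115
P_0 = D_1/(1+r)^1 + D_2/(1+r)^2 + D_3/(1+r)^3 + D_4/(1+r)^4 + TV/(1+r)^4
    = 1.24000 + 1.24000 + 1.24000 + 1.24000 + 28.52000 = 33.48000

33.48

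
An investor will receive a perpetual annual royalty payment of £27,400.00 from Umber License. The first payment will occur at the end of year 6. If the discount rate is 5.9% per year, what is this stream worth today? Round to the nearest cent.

Value at end of year 5: C / r = £27,400.00 / 0.059 = £464,406.7797
Discount to today: PV = £464,406.7797 / (1 + 0.059)^5 = £464,406.7797 / 1.331925 = £348,673.35

£348673.35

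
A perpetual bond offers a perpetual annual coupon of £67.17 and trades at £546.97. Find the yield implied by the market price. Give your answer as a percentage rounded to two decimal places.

12.28%

P = C/r ⇒ r = C/P = £67.17/£546.97 = 0.122804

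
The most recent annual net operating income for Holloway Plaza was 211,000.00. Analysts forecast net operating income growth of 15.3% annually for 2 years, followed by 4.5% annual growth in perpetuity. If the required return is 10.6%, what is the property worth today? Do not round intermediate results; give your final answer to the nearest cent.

4377694.87

D_1 = 243283.00000
D_2 = 280505.29900
Terminal value at year 2: TV = D_2×(1+g_2)/(r−g_2) = 293128.03745/0.061 = 4805377.66320
P_0 = D_1/(1+r)^1 + D_2/(1+r)^2 + TV/(1+r)^2
    = 219966.54611 + 229314.12990 + 3928414.19252 = 4377694.86853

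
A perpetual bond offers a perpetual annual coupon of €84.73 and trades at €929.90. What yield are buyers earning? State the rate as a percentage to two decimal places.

9.11%

P = C/r ⇒ r = C/P = €84.73/€929.90 = 0.091117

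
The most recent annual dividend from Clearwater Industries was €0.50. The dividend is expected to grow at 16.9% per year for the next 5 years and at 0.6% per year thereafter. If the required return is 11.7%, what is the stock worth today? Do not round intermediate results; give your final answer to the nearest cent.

D_1 = 0.58450
D_2 = 0.68328
D_3 = 0.79875
D_4 = 0.93374
D_5 = 1.09155
Terminal value at year 5: TV = D_5×(1+g_2)/(r−g_2) = 1.09810/0.111 = 9.89276
P_0 = D_1/(1+r)^1 + D_2/(1+r)^2 + D_3/(1+r)^3 + D_4/(1+r)^4 + D_5/(1+r)^5 + TV/(1+r)^5
    = 0.52328 + 0.54764 + 0.57313 + 0.59981 + 0.62774 + 5.68921 = 8.56080

€8.56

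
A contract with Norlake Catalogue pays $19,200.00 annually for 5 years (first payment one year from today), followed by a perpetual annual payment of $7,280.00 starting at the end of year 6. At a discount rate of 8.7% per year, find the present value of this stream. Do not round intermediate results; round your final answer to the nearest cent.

PV of 5-year annuity: $19,200.00 × [1 − (1+0.087)^−5] / 0.087 = 75266.26809
Perpetuity value at year 5: $7,280.00 / 0.087 = 83678.16092
PV of perpetuity: 83678.16092 / (1+0.087)^5 = 55139.70093
Total PV = 75266.26809 + 55139.70093 = 130405.96903

$130405.97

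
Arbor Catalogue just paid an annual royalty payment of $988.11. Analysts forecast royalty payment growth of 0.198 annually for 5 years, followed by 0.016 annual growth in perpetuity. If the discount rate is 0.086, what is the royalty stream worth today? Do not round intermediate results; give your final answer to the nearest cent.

D_1 = 1183.75578
D_2 = 1418.13942
D_3 = 1698.93103
D_4 = 2035.31937
D_5 = 2438.31261
Terminal value at year 5: TV = D_5×(1+g_2)/(r−g_2) = 2477.32561/0.07 = 35390.36589
P_0 = D_1/(1+r)^1 + D_2/(1+r)^2 + D_3/(1+r)^3 + D_4/(1+r)^4 + D_5/(1+r)^5 + TV/(1+r)^5
    = 1090.01453 + 1202.42855 + 1326.43592 + 1463.23225 + 1614.13650 + 23428.03836 = 30124.28611

$30124.29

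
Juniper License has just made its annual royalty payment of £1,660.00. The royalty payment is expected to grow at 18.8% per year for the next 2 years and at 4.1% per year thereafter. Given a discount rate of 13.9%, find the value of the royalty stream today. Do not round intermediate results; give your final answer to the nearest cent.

£22720.39

D_1 = 1972.08000
D_2 = 2342.83104
Terminal value at year 2: TV = D_2×(1+g_2)/(r−g_2) = 2438.88711/0.098 = 24886.60319
P_0 = D_1/(1+r)^1 + D_2/(1+r)^2 + TV/(1+r)^2
    = 1731.41352 + 1805.89926 + 19183.07280 = 22720.38559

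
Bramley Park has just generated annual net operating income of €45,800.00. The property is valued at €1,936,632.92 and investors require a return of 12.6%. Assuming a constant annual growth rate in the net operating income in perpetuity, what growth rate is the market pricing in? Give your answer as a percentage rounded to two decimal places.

10.00%

P = D₀(1+g)/(r−g) ⇒ P(r−g) = D₀(1+g) ⇒ g(P+D₀) = P·r − D₀
g = (P·r − D₀)/(P + D₀) = (€1,936,632.92×0.126 − €45,800.00) / (€1,936,632.92 + €45,800.00) = 0.099986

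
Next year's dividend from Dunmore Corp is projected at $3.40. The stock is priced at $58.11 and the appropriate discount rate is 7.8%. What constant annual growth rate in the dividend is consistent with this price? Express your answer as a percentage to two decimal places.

P = D₁/(r−g) ⇒ g = r − D₁/P = 0.078 − $3.40/$58.11 = 0.019490

1.95%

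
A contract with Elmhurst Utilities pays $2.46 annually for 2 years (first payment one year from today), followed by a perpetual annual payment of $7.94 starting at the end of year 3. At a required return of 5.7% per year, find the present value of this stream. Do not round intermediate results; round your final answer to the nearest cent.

PV of 2-year annuity: $2.46 × [1 − (1+0.057)^−2] / 0.057 = 4.52918
Perpetuity value at year 2: $7.94 / 0.057 = 139.29825
PV of perpetuity: 139.29825 / (1+0.057)^2 = 124.67968
Total PV = 4.52918 + 124.67968 = 129.20886

$129.21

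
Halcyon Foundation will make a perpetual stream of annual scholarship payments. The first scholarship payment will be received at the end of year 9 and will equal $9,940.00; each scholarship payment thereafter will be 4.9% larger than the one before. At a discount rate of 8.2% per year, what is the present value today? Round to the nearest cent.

$160344.61

Value at end of year 8: C₁ / (r − g) = $9,940.00 / (0.082 − 0.049) = $301,212.1212
Discount to today: PV = $301,212.1212 / (1 + 0.082)^8 = $301,212.1212 / 1.878530 = $160,344.61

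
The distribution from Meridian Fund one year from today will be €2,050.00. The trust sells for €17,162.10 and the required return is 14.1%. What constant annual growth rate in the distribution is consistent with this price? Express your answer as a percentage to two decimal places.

2.16%

P = D₁/(r−g) ⇒ g = r − D₁/P = 0.141 − €2,050.00/€17,162.10 = 0.021551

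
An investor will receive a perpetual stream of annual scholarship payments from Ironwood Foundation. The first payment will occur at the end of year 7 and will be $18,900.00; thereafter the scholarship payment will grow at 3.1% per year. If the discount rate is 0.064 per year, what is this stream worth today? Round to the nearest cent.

Value at end of year 6: C₁ / (r − g) = $18,900.00 / (0.064 − 0.031) = $572,727.2727
Discount to today: PV = $572,727.2727 / (1 + 0.064)^6 = $572,727.2727 / 1.450941 = $394,728.15

$394728.15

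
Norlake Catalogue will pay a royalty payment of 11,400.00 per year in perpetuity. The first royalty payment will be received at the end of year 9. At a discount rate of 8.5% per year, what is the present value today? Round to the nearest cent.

69830.96

Value at end of year 8: C / r = 11,400.00 / 0.085 = 134,117.6471
Discount to today: PV = 134,117.6471 / (1 + 0.085)^8 = 134,117.6471 / 1.920604 = 69,830.96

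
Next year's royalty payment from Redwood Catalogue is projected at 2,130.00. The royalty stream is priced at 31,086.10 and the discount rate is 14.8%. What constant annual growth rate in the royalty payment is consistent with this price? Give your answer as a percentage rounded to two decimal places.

7.95%

P = D₁/(r−g) ⇒ g = r − D₁/P = 0.148 − 2,130.00/31,086.10 = 0.079481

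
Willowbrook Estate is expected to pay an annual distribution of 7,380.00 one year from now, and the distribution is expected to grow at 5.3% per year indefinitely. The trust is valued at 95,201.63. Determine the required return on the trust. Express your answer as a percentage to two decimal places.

P = D₁/(r − g) ⇒ r = D₁/P + g = 7,380.0000/95,201.63 + 0.053 = 0.077520 + 0.053 = 0.130520

13.05%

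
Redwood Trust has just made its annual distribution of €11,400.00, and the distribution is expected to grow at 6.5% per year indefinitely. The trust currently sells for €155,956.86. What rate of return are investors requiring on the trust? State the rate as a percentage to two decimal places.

D₁ = €11,400.00 × 1.065 = €12,141.0000
P = D₁/(r − g) ⇒ r = D₁/P + g = €12,141.0000/€155,956.86 + 0.065 = 0.077848 + 0.065 = 0.142848

14.28%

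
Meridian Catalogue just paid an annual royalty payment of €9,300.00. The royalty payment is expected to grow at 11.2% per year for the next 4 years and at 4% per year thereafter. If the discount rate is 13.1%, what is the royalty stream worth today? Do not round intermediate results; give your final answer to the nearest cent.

D_1 = 10341.60000
D_2 = 11499.85920
D_3 = 12787.84343
D_4 = 14220.08189
Terminal value at year 4: TV = D_4×(1+g_2)/(r−g_2) = 14788.88517/0.091 = 162515.22165
P_0 = D_1/(1+r)^1 + D_2/(1+r)^2 + D_3/(1+r)^3 + D_4/(1+r)^4 + TV/(1+r)^4
    = 9143.76658 + 8990.15777 + 8839.12948 + 8690.63835 + 99321.58118 = 134985.27335

€134985.27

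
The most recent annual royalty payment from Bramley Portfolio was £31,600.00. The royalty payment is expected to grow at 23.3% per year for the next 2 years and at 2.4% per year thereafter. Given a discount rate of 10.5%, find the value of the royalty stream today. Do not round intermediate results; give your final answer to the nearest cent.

£572002.90

D_1 = 38962.80000
D_2 = 48041.13240
Terminal value at year 2: TV = D_2×(1+g_2)/(r−g_2) = 49194.11958/0.081 = 607334.80960
P_0 = D_1/(1+r)^1 + D_2/(1+r)^2 + TV/(1+r)^2
    = 35260.45249 + 39344.92119 + 497397.52225 = 572002.89593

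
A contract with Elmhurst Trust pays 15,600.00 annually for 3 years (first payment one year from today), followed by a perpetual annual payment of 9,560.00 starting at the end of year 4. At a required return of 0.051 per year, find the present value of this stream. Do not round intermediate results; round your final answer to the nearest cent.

PV of 3-year annuity: 15,600.00 × [1 − (1+0.051)^−3] / 0.051 = 42403.19053
Perpetuity value at year 3: 9,560.00 / 0.051 = 187450.98039
PV of perpetuity: 187450.98039 / (1+0.051)^3 = 161465.43543
Total PV = 42403.19053 + 161465.43543 = 203868.62596

203868.63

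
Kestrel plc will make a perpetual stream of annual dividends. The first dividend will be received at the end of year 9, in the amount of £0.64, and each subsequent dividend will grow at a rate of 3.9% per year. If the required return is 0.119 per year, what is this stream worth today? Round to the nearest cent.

£3.25

Value at end of year 8: C₁ / (r − g) = £0.64 / (0.119 − 0.039) = £8.0000
Discount to today: PV = £8.0000 / (1 + 0.119)^8 = £8.0000 / 2.458333 = £3.25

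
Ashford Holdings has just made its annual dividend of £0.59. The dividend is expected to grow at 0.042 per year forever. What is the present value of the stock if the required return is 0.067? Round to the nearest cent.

D₁ = D₀ × (1 + g) = £0.59 × 1.042 = £0.6148
Growing perpetuity: P = D₁ / (r − g) = £0.6148 / (0.067 − 0.042) = £24.59

£24.59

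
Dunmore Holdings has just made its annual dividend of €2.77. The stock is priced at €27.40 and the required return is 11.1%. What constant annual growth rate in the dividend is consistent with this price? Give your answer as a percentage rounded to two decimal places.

P = D₀(1+g)/(r−g) ⇒ P(r−g) = D₀(1+g) ⇒ g(P+D₀) = P·r − D₀
g = (P·r − D₀)/(P + D₀) = (€27.40×0.111 − €2.77) / (€27.40 + €2.77) = 0.008996

0.90%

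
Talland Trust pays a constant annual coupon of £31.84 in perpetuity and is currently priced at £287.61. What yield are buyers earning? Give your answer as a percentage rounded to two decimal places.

11.07%

P = C/r ⇒ r = C/P = £31.84/£287.61 = 0.110705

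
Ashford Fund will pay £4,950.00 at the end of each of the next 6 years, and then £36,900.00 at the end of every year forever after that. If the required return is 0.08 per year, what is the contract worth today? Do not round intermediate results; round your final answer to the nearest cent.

PV of 6-year annuity: £4,950.00 × [1 − (1+0.08)^−6] / 0.08 = 22883.25434
Perpetuity value at year 6: £36,900.00 / 0.08 = 461250.00000
PV of perpetuity: 461250.00000 / (1+0.08)^6 = 290665.74040
Total PV = 22883.25434 + 290665.74040 = 313548.99474

£313548.99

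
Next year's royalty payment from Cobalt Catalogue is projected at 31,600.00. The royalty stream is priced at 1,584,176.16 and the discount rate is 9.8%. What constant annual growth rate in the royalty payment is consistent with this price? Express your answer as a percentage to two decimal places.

7.81%

P = D₁/(r−g) ⇒ g = r − D₁/P = 0.098 − 31,600.00/1,584,176.16 = 0.078053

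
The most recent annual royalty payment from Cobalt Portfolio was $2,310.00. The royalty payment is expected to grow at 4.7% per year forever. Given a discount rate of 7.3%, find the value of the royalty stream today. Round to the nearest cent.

D₁ = D₀ × (1 + g) = $2,310.00 × 1.047 = $2,418.5700
Growing perpetuity: P = D₁ / (r − g) = $2,418.5700 / (0.073 − 0.047) = $93,021.92

$93021.92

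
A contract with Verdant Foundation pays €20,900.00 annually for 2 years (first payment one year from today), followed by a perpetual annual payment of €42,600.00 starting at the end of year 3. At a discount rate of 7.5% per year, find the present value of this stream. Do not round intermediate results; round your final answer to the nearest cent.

PV of 2-year annuity: €20,900.00 × [1 − (1+0.075)^−2] / 0.075 = 37527.31206
Perpetuity value at year 2: €42,600.00 / 0.075 = 568000.00000
PV of perpetuity: 568000.00000 / (1+0.075)^2 = 491508.92374
Total PV = 37527.31206 + 491508.92374 = 529036.23580

€529036.24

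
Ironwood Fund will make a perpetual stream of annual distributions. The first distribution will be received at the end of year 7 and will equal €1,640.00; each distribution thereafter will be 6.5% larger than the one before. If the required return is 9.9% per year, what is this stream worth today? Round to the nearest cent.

Value at end of year 6: C₁ / (r − g) = €1,640.00 / (0.099 − 0.065) = €48,235.2941
Discount to today: PV = €48,235.2941 / (1 + 0.099)^6 = €48,235.2941 / 1.761920 = €27,376.55

€27376.55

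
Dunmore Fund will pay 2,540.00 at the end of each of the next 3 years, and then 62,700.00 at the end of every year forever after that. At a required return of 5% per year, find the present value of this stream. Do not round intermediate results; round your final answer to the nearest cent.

1090169.40

PV of 3-year annuity: 2,540.00 × [1 − (1+0.05)^−3] / 0.05 = 6917.04999
Perpetuity value at year 3: 62,700.00 / 0.05 = 1254000.00000
PV of perpetuity: 1254000.00000 / (1+0.05)^3 = 1083252.34856
Total PV = 6917.04999 + 1083252.34856 = 1090169.39855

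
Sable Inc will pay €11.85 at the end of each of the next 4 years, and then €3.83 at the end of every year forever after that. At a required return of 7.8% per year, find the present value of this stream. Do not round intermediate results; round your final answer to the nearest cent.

€75.78

PV of 4-year annuity: €11.85 × [1 − (1+0.078)^−4] / 0.078 = 39.42407
Perpetuity value at year 4: €3.83 / 0.078 = 49.10256
PV of perpetuity: 49.10256 / (1+0.078)^4 = 36.36044
Total PV = 39.42407 + 36.36044 = 75.78451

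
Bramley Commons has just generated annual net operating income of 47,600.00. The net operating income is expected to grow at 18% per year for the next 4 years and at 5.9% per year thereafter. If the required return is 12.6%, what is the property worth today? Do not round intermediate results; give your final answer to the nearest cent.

D_1 = 56168.00000
D_2 = 66278.24000
D_3 = 78208.32320
D_4 = 92285.82138
Terminal value at year 4: TV = D_4×(1+g_2)/(r−g_2) = 97730.68484/0.067 = 1458666.93787
P_0 = D_1/(1+r)^1 + D_2/(1+r)^2 + D_3/(1+r)^3 + D_4/(1+r)^4 + TV/(1+r)^4
    = 49882.77087 + 52275.01743 + 54781.98985 + 57409.19007 + 907407.94456 = 1121756.91278

1121756.91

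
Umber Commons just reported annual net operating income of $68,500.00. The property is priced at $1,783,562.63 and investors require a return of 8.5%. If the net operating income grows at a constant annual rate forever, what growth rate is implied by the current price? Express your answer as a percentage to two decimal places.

4.49%

P = D₀(1+g)/(r−g) ⇒ P(r−g) = D₀(1+g) ⇒ g(P+D₀) = P·r − D₀
g = (P·r − D₀)/(P + D₀) = ($1,783,562.63×0.085 − $68,500.00) / ($1,783,562.63 + $68,500.00) = 0.044870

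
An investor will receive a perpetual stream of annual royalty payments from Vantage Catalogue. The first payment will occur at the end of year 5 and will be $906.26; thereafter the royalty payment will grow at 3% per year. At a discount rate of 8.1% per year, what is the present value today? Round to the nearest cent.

Value at end of year 4: C₁ / (r − g) = $906.26 / (0.081 − 0.03) = $17,769.8039
Discount to today: PV = $17,769.8039 / (1 + 0.081)^4 = $17,769.8039 / 1.365535 = $13,013.07

$13013.07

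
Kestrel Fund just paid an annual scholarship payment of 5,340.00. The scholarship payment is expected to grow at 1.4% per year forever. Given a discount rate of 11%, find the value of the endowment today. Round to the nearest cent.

D₁ = D₀ × (1 + g) = 5,340.00 × 1.014 = 5,414.7600
Growing perpetuity: P = D₁ / (r − g) = 5,414.7600 / (0.11 − 0.014) = 56,403.75

56403.75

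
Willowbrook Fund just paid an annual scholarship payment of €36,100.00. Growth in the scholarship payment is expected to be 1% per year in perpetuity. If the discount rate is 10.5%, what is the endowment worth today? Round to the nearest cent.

€383800.00

D₁ = D₀ × (1 + g) = €36,100.00 × 1.01 = €36,461.0000
Growing perpetuity: P = D₁ / (r − g) = €36,461.0000 / (0.105 − 0.01) = €383,800.00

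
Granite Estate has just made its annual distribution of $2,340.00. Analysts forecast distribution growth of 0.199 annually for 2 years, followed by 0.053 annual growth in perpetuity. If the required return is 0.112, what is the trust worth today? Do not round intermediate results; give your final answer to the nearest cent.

D_1 = 2805.66000
D_2 = 3363.98634
Terminal value at year 2: TV = D_2×(1+g_2)/(r−g_2) = 3542.27762/0.059 = 60038.60366
P_0 = D_1/(1+r)^1 + D_2/(1+r)^2 + TV/(1+r)^2
    = 2523.07554 + 2720.47444 + 48553.55221 = 53797.10218

$53797.10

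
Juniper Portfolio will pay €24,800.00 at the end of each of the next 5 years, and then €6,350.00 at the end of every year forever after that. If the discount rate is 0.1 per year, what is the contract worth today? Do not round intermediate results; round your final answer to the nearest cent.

PV of 5-year annuity: €24,800.00 × [1 − (1+0.1)^−5] / 0.1 = 94011.51188
Perpetuity value at year 5: €6,350.00 / 0.1 = 63500.00000
PV of perpetuity: 63500.00000 / (1+0.1)^5 = 39428.50401
Total PV = 94011.51188 + 39428.50401 = 133440.01590

€133440.02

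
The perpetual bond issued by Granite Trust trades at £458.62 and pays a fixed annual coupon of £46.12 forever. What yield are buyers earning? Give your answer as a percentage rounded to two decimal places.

P = C/r ⇒ r = C/P = £46.12/£458.62 = 0.100563

10.06%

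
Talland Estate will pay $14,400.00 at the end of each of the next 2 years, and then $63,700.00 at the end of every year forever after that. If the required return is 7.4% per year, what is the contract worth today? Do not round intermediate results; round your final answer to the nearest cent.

$772167.27

PV of 2-year annuity: $14,400.00 × [1 − (1+0.074)^−2] / 0.074 = 25891.82610
Perpetuity value at year 2: $63,700.00 / 0.074 = 860810.81081
PV of perpetuity: 860810.81081 / (1+0.074)^2 = 746275.44120
Total PV = 25891.82610 + 746275.44120 = 772167.26730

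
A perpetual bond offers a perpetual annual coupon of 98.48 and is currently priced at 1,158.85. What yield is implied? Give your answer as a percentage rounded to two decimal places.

P = C/r ⇒ r = C/P = 98.48/1,158.85 = 0.084981

8.50%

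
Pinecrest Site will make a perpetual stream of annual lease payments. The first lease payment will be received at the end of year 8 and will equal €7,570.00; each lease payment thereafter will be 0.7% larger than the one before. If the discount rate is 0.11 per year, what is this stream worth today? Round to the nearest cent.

€35399.56

Value at end of year 7: C₁ / (r − g) = €7,570.00 / (0.11 − 0.007) = €73,495.1456
Discount to today: PV = €73,495.1456 / (1 + 0.11)^7 = €73,495.1456 / 2.076160 = €35,399.56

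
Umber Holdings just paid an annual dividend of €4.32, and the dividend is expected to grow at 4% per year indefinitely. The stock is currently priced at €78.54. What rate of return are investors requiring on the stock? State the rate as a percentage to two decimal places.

9.72%

D₁ = €4.32 × 1.04 = €4.4928
P = D₁/(r − g) ⇒ r = D₁/P + g = €4.4928/€78.54 + 0.04 = 0.057204 + 0.04 = 0.097204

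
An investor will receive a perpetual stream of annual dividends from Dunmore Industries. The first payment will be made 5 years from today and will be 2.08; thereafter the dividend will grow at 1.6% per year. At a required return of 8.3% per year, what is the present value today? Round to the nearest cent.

22.57

Value at end of year 4: C₁ / (r − g) = 2.08 / (0.083 − 0.016) = 31.0448
Discount to today: PV = 31.0448 / (1 + 0.083)^4 = 31.0448 / 1.375669 = 22.57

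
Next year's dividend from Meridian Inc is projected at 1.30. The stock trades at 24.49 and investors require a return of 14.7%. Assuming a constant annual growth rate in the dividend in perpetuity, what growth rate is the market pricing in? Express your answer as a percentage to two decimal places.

9.39%

P = D₁/(r−g) ⇒ g = r − D₁/P = 0.147 − 1.30/24.49 = 0.093917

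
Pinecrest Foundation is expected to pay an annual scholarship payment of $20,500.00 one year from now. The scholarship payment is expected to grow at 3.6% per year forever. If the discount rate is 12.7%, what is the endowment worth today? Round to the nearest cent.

$225274.73

Growing perpetuity: P = D₁ / (r − g) = $20,500.0000 / (0.127 − 0.036) = $225,274.73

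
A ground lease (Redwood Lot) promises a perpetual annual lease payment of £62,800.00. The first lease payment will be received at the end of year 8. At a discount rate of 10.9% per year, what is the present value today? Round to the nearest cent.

Value at end of year 7: C / r = £62,800.00 / 0.109 = £576,146.7890
Discount to today: PV = £576,146.7890 / (1 + 0.109)^7 = £576,146.7890 / 2.063103 = £279,262.31

£279262.31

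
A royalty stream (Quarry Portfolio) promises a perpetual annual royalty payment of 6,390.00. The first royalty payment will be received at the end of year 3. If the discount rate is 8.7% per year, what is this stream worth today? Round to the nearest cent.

Value at end of year 2: C / r = 6,390.00 / 0.087 = 73,448.2759
Discount to today: PV = 73,448.2759 / (1 + 0.087)^2 = 73,448.2759 / 1.181569 = 62,161.65

62161.65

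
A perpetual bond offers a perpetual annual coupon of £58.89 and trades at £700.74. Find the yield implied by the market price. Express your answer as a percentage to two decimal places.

P = C/r ⇒ r = C/P = £58.89/£700.74 = 0.084040

8.40%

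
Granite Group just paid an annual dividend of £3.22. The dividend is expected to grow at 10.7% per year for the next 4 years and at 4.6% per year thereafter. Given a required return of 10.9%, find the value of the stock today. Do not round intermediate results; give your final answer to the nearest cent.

D_1 = 3.56454
D_2 = 3.94595
D_3 = 4.36816
D_4 = 4.83556
Terminal value at year 4: TV = D_4×(1+g_2)/(r−g_2) = 5.05799/0.063 = 80.28557
P_0 = D_1/(1+r)^1 + D_2/(1+r)^2 + D_3/(1+r)^3 + D_4/(1+r)^4 + TV/(1+r)^4
    = 3.21419 + 3.20840 + 3.20261 + 3.19683 + 53.07760 = 65.89964

£65.90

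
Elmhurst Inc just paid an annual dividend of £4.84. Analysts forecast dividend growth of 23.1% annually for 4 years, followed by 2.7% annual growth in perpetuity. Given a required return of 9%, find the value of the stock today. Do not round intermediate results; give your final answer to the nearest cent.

£154.84

D_1 = 5.95804
D_2 = 7.33435
D_3 = 9.02858
D_4 = 11.11418
Terminal value at year 4: TV = D_4×(1+g_2)/(r−g_2) = 11.41427/0.063 = 181.17884
P_0 = D_1/(1+r)^1 + D_2/(1+r)^2 + D_3/(1+r)^3 + D_4/(1+r)^4 + TV/(1+r)^4
    = 5.46609 + 6.17317 + 6.97172 + 7.87357 + 128.35166 = 154.83621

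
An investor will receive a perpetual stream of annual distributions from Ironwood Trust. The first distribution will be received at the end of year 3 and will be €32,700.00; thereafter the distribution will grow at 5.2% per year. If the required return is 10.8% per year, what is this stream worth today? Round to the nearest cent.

Value at end of year 2: C₁ / (r − g) = €32,700.00 / (0.108 − 0.052) = €583,928.5714
Discount to today: PV = €583,928.5714 / (1 + 0.108)^2 = €583,928.5714 / 1.227664 = €475,642.01

€475642.01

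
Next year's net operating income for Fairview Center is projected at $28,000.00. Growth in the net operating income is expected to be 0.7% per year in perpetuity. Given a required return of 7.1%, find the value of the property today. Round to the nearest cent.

Growing perpetuity: P = D₁ / (r − g) = $28,000.0000 / (0.071 − 0.007) = $437,500.00

$437500.00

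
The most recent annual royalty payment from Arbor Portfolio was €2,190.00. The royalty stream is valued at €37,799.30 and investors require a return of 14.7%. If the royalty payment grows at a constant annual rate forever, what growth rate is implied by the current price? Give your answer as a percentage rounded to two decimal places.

8.42%

P = D₀(1+g)/(r−g) ⇒ P(r−g) = D₀(1+g) ⇒ g(P+D₀) = P·r − D₀
g = (P·r − D₀)/(P + D₀) = (€37,799.30×0.147 − €2,190.00) / (€37,799.30 + €2,190.00) = 0.084185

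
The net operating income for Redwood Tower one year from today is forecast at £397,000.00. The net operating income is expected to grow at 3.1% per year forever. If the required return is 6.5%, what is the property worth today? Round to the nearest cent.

£11676470.59

Growing perpetuity: P = D₁ / (r − g) = £397,000.0000 / (0.065 − 0.031) = £11,676,470.59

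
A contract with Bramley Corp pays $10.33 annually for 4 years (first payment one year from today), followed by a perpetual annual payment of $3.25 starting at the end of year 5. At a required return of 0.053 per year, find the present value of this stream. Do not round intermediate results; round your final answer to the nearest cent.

PV of 4-year annuity: $10.33 × [1 − (1+0.053)^−4] / 0.053 = 36.37584
Perpetuity value at year 4: $3.25 / 0.053 = 61.32075
PV of perpetuity: 61.32075 / (1+0.053)^4 = 49.87627
Total PV = 36.37584 + 49.87627 = 86.25211

$86.25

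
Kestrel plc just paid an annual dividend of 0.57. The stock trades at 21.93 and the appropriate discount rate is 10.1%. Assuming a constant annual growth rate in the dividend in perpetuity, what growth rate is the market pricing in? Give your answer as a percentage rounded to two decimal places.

7.31%

P = D₀(1+g)/(r−g) ⇒ P(r−g) = D₀(1+g) ⇒ g(P+D₀) = P·r − D₀
g = (P·r − D₀)/(P + D₀) = (21.93×0.101 − 0.57) / (21.93 + 0.57) = 0.073108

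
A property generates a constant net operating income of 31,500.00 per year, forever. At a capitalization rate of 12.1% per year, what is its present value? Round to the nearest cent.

Level perpetuity: PV = C / r = 31,500.00 / 0.121 = 260,330.58

260330.58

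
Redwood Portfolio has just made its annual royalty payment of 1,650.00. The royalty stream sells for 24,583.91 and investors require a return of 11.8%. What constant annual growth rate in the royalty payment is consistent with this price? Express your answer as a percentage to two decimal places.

P = D₀(1+g)/(r−g) ⇒ P(r−g) = D₀(1+g) ⇒ g(P+D₀) = P·r − D₀
g = (P·r − D₀)/(P + D₀) = (24,583.91×0.118 − 1,650.00) / (24,583.91 + 1,650.00) = 0.047683

4.77%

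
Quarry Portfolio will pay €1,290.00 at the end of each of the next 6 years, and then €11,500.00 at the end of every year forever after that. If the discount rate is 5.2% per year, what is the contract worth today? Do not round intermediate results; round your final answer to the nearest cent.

PV of 6-year annuity: €1,290.00 × [1 − (1+0.052)^−6] / 0.052 = 6505.97142
Perpetuity value at year 6: €11,500.00 / 0.052 = 221153.84615
PV of perpetuity: 221153.84615 / (1+0.052)^6 = 163154.87611
Total PV = 6505.97142 + 163154.87611 = 169660.84753

€169660.85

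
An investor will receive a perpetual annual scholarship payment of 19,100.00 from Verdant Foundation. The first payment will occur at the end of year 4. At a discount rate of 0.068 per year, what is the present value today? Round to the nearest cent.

Value at end of year 3: C / r = 19,100.00 / 0.068 = 280,882.3529
Discount to today: PV = 280,882.3529 / (1 + 0.068)^3 = 280,882.3529 / 1.218186 = 230,574.19

230574.19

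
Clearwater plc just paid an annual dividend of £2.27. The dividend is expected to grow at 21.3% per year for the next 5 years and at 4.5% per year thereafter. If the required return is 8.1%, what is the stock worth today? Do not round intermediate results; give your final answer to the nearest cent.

£133.47

D_1 = 2.75351
D_2 = 3.34001
D_3 = 4.05143
D_4 = 4.91438
D_5 = 5.96115
Terminal value at year 5: TV = D_5×(1+g_2)/(r−g_2) = 6.22940/0.036 = 173.03886
P_0 = D_1/(1+r)^1 + D_2/(1+r)^2 + D_3/(1+r)^3 + D_4/(1+r)^4 + D_5/(1+r)^5 + TV/(1+r)^5
    = 2.54719 + 2.85822 + 3.20724 + 3.59887 + 4.03833 + 117.22363 = 133.47348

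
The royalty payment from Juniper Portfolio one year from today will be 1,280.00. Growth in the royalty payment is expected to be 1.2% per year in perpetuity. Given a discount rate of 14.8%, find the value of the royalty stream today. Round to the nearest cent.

9411.76

Growing perpetuity: P = D₁ / (r − g) = 1,280.0000 / (0.148 − 0.012) = 9,411.76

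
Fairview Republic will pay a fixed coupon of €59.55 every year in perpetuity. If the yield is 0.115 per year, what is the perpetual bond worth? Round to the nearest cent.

Level perpetuity: PV = C / r = €59.55 / 0.115 = €517.83

€517.83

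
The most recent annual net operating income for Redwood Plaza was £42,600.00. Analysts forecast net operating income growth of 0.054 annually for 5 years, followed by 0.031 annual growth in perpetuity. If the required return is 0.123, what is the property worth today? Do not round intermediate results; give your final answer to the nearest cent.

£524494.05

D_1 = 44900.40000
D_2 = 47325.02160
D_3 = 49880.57277
D_4 = 52574.12370
D_5 = 55413.12638
Terminal value at year 5: TV = D_5×(1+g_2)/(r−g_2) = 57130.93329/0.092 = 620988.40536
P_0 = D_1/(1+r)^1 + D_2/(1+r)^2 + D_3/(1+r)^3 + D_4/(1+r)^4 + D_5/(1+r)^5 + TV/(1+r)^5
    = 39982.54675 + 37525.91654 + 35220.22799 + 33056.20686 + 31025.14873 + 347684.00375 = 524494.05062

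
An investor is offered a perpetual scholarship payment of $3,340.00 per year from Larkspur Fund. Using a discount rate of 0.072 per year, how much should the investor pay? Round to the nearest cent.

Level perpetuity: PV = C / r = $3,340.00 / 0.072 = $46,388.89

$46388.89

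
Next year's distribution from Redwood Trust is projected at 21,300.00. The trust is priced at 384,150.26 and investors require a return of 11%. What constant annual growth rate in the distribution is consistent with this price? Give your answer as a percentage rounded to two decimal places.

P = D₁/(r−g) ⇒ g = r − D₁/P = 0.11 − 21,300.00/384,150.26 = 0.054553

5.46%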